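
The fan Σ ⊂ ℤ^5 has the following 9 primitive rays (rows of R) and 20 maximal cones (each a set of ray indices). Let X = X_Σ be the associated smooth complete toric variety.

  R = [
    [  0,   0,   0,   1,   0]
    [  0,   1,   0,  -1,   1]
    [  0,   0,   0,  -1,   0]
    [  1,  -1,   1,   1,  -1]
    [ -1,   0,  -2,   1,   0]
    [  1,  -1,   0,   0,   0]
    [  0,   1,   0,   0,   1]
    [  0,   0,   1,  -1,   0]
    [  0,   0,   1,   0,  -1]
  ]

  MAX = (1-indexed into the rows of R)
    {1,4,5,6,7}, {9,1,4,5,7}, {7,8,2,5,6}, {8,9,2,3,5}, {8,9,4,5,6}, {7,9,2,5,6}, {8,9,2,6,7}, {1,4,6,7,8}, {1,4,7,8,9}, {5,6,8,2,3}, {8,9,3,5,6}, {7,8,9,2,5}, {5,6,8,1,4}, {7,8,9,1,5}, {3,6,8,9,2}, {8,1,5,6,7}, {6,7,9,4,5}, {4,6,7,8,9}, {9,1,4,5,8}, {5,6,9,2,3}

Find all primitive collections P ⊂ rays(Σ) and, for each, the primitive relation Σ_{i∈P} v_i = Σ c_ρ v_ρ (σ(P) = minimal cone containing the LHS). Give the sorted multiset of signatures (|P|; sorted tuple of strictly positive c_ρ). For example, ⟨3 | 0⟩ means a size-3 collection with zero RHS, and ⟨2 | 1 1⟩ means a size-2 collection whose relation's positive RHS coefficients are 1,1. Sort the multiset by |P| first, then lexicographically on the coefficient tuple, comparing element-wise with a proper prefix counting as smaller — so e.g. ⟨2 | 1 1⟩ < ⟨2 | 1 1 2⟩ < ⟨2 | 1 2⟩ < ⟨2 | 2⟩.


Σ has 9 primitive collections:

  P = {1,3}:  v_{1} + v_{3} = 0 — sig = ⟨2 | 0⟩
  P = {1,2}:  v_{1} + v_{2} = v_{7} — sig = ⟨2 | 1⟩
  P = {3,7}:  v_{3} + v_{7} = v_{2} — sig = ⟨2 | 1⟩
  P = {3,4}:  v_{3} + v_{4} = v_{6} + v_{9} — sig = ⟨2 | 1 1⟩
  P = {2,4}:  v_{2} + v_{4} = v_{6} + v_{7} + v_{9} — sig = ⟨2 | 1 1 1⟩
  P = {1,6,9}:  v_{1} + v_{6} + v_{9} = v_{4} — sig = ⟨3 | 1⟩
  P = {4,5,7,8}:  v_{4} + v_{5} + v_{7} + v_{8} = v_{1} — sig = ⟨4 | 1⟩
  P = {5,6,7,8,9}:  v_{5} + v_{6} + v_{7} + v_{8} + v_{9} = 0 — sig = ⟨5 | 0⟩
  P = {2,5,6,8,9}:  v_{2} + v_{5} + v_{6} + v_{8} + v_{9} = v_{3} — sig = ⟨5 | 1⟩

Hence PRS(X_Σ) =
{ ⟨2 | 0⟩,  ⟨2 | 1⟩ ×2,  ⟨2 | 1 1⟩,  ⟨2 | 1 1 1⟩,  ⟨3 | 1⟩,  ⟨4 | 1⟩,  ⟨5 | 0⟩,  ⟨5 | 1⟩ }


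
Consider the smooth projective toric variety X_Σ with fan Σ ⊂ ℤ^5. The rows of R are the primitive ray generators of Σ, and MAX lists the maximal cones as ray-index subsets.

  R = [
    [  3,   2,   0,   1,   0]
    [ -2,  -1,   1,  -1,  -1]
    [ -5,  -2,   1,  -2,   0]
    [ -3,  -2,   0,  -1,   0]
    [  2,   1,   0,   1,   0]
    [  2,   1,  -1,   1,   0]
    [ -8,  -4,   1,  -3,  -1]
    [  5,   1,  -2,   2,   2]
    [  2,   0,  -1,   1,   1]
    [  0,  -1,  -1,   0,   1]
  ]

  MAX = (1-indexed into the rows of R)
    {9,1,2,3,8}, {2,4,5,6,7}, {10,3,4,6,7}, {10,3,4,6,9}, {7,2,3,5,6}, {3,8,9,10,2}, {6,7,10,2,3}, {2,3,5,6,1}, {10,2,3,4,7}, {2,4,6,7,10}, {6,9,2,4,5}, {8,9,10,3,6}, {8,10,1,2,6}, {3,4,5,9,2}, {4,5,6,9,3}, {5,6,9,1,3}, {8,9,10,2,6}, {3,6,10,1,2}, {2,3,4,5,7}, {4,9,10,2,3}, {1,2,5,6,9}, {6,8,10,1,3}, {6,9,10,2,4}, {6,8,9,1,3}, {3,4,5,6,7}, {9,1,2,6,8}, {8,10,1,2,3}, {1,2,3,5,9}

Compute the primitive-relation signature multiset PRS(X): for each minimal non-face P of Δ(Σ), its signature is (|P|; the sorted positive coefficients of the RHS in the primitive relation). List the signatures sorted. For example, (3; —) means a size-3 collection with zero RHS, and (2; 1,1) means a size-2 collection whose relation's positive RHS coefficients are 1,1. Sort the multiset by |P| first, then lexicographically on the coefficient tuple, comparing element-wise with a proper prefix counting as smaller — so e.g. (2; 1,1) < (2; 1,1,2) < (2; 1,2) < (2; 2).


|primitive collections| = 11. Relations:

  P = {1,4}:  v_{1} + v_{4} = 0 ; sig = (2; —)
  P = {5,10}:  v_{5} + v_{10} = v_{9} ; sig = (2; 1)
  P = {4,8}:  v_{4} + v_{8} = v_{9} + v_{10} ; sig = (2; 1,1)
  P = {7,8}:  v_{7} + v_{8} = v_{4} + v_{10} ; sig = (2; 1,1)
  P = {1,7}:  v_{1} + v_{7} = v_{2} + v_{3} + v_{6} ; sig = (2; 1,1,1)
  P = {5,8}:  v_{5} + v_{8} = v_{1} + 2·v_{9} ; sig = (2; 1,2)
  P = {7,9}:  v_{7} + v_{9} = 2·v_{4} ; sig = (2; 2)
  P = {1,9,10}:  v_{1} + v_{9} + v_{10} = v_{8} ; sig = (3; 1)
  P = {2,3,4,6}:  v_{2} + v_{3} + v_{4} + v_{6} = v_{7} ; sig = (4; 1)
  P = {2,3,6,8}:  v_{2} + v_{3} + v_{6} + v_{8} = v_{10} ; sig = (4; 1)
  P = {2,3,6,9}:  v_{2} + v_{3} + v_{6} + v_{9} = v_{4} ; sig = (4; 1)

so the primitive-relation signature multiset is
    (2; —)
    (2; 1)
    (2; 1,1)
    (2; 1,1)
    (2; 1,1,1)
    (2; 1,2)
    (2; 2)
    (3; 1)
    (4; 1)
    (4; 1)
    (4; 1)


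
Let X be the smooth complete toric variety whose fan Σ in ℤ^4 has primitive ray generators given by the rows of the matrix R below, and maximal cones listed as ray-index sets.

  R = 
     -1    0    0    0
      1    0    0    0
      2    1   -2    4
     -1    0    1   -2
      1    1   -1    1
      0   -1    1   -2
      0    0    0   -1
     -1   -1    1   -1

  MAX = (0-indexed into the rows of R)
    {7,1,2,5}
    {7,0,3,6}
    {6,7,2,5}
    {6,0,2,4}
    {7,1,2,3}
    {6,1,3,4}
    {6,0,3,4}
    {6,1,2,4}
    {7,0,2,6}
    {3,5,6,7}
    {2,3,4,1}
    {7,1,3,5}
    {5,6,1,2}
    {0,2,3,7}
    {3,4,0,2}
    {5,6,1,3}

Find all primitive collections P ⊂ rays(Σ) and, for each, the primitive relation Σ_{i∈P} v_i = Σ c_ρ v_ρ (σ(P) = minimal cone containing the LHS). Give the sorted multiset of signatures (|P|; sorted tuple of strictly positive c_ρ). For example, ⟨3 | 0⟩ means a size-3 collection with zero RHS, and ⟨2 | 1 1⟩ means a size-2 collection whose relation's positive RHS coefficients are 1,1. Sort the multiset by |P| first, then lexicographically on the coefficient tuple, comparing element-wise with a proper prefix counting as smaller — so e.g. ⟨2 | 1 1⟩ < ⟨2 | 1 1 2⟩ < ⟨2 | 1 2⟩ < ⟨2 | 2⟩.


7 minimal non-faces of Δ(Σ) (on 8 rays):

  P = {0,1}:  v_{0} + v_{1} = 0 — sig = ⟨2 | 0⟩
  P = {4,7}:  v_{4} + v_{7} = 0 — sig = ⟨2 | 0⟩
  P = {0,5}:  v_{0} + v_{5} = v_{6} + v_{7} — sig = ⟨2 | 1 1⟩
  P = {4,5}:  v_{4} + v_{5} = v_{1} + v_{6} — sig = ⟨2 | 1 1⟩
  P = {1,6,7}:  v_{1} + v_{6} + v_{7} = v_{5} — sig = ⟨3 | 1⟩
  P = {2,3,5}:  v_{2} + v_{3} + v_{5} = v_{1} — sig = ⟨3 | 1⟩
  P = {2,3,6}:  v_{2} + v_{3} + v_{6} = v_{4} — sig = ⟨3 | 1⟩

Sorted signature multiset PRS(X):
{ ⟨2 | 0⟩ ×2,  ⟨2 | 1 1⟩ ×2,  ⟨3 | 1⟩ ×3 }


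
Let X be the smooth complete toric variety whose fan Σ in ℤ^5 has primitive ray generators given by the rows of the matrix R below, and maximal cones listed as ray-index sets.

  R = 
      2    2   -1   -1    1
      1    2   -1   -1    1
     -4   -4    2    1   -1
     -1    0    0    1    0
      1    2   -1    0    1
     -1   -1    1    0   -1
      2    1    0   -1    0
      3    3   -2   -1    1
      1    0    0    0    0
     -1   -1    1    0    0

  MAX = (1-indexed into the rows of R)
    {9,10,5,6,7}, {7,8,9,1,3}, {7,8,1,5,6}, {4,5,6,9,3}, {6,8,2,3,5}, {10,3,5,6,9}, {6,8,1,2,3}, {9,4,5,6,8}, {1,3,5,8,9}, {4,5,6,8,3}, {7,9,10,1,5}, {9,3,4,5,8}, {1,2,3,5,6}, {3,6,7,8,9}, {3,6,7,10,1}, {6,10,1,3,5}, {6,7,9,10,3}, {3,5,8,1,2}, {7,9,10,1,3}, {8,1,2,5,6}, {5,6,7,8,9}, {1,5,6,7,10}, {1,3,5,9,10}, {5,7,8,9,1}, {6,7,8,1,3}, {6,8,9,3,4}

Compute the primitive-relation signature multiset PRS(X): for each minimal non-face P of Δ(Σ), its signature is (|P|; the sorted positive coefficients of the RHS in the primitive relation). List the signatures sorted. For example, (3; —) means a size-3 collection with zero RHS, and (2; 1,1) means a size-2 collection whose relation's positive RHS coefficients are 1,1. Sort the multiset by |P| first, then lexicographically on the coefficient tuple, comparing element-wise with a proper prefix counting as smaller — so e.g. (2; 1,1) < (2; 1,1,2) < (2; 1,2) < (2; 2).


Primitive collections (12):

  P = {1,4}:  v_{1} + v_{4} = v_{5}  so sig = (2; 1)
  P = {2,9}:  v_{2} + v_{9} = v_{1}  so sig = (2; 1)
  P = {8,10}:  v_{8} + v_{10} = v_{1}  so sig = (2; 1)
  P = {4,7}:  v_{4} + v_{7} = v_{5} + v_{6} + v_{9}  so sig = (2; 1,1,1)
  P = {2,4}:  v_{2} + v_{4} = v_{3} + 2·v_{5} + v_{6} + v_{8}  so sig = (2; 1,1,1,2)
  P = {2,10}:  v_{2} + v_{10} = 2·v_{1} + v_{3} + v_{5} + v_{6}  so sig = (2; 1,1,1,2)
  P = {4,10}:  v_{4} + v_{10} = v_{3} + 2·v_{5} + v_{6} + v_{9}  so sig = (2; 1,1,1,2)
  P = {2,7}:  v_{2} + v_{7} = 2·v_{1} + v_{6}  so sig = (2; 1,2)
  P = {1,6,9}:  v_{1} + v_{6} + v_{9} = v_{7}  so sig = (3; 1)
  P = {3,5,7}:  v_{3} + v_{5} + v_{7} = v_{10}  so sig = (3; 1)
  P = {3,5,6,8,9}:  v_{3} + v_{5} + v_{6} + v_{8} + v_{9} = 0  so sig = (5; —)
  P = {1,3,5,6,8}:  v_{1} + v_{3} + v_{5} + v_{6} + v_{8} = v_{2}  so sig = (5; 1)

so the primitive-relation signature multiset is
{ (2; 1) ×3,  (2; 1,1,1),  (2; 1,1,1,2) ×3,  (2; 1,2),  (3; 1) ×2,  (5; —),  (5; 1) }


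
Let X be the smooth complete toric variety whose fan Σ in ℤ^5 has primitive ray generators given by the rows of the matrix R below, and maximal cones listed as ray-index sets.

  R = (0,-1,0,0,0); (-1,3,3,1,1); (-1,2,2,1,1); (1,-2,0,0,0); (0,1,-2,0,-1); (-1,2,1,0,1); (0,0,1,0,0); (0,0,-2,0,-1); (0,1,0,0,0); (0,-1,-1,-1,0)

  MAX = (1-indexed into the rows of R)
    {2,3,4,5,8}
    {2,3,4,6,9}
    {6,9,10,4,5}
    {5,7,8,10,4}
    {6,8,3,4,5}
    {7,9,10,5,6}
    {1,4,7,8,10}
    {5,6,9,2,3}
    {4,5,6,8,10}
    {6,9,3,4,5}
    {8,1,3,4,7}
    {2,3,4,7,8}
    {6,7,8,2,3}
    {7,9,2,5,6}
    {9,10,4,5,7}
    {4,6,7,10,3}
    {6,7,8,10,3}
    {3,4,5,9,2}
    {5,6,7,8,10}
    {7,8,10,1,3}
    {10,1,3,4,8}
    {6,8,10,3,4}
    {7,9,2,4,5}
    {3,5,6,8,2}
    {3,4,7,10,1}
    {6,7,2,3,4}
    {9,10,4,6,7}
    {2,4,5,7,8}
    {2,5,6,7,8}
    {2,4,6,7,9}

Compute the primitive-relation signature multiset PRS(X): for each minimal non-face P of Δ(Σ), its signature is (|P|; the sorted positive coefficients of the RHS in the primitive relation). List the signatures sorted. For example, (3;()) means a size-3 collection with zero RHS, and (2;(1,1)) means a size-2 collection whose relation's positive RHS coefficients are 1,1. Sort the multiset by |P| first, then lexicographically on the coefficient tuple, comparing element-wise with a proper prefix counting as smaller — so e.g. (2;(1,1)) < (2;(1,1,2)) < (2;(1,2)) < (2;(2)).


15 collections generate NE(X_Σ); each relation:

  P={1,9}:  v_{1} + v_{9} = 0 ; sig = (2;())
  P={1,5}:  v_{1} + v_{5} = v_{8} ; sig = (2;(1))
  P={8,9}:  v_{8} + v_{9} = v_{5} ; sig = (2;(1))
  P={1,2}:  v_{1} + v_{2} = v_{3} + v_{7} ; sig = (2;(1,1))
  P={1,6}:  v_{1} + v_{6} = v_{3} + v_{10} ; sig = (2;(1,1))
  P={2,10}:  v_{2} + v_{10} = v_{6} + v_{7} ; sig = (2;(1,1))
  P={3,7,9}:  v_{3} + v_{7} + v_{9} = v_{2} ; sig = (3;(1))
  P={3,9,10}:  v_{3} + v_{9} + v_{10} = v_{6} ; sig = (3;(1))
  P={3,5,7}:  v_{3} + v_{5} + v_{7} = v_{2} + v_{8} ; sig = (3;(1,1))
  P={3,5,10}:  v_{3} + v_{5} + v_{10} = v_{6} + v_{8} ; sig = (3;(1,1))
  P={4,6,7,8}:  v_{4} + v_{6} + v_{7} + v_{8} = 0 ; sig = (4;())
  P={4,5,6,7}:  v_{4} + v_{5} + v_{6} + v_{7} = v_{9} ; sig = (4;(1))
  P={2,4,6,8}:  v_{2} + v_{4} + v_{6} + v_{8} = v_{3} + v_{9} ; sig = (4;(1,1))
  P={2,4,5,6}:  v_{2} + v_{4} + v_{5} + v_{6} = v_{3} + 2·v_{9} ; sig = (4;(1,2))
  P={3,4,7,8,10}:  v_{3} + v_{4} + v_{7} + v_{8} + v_{10} = v_{1} ; sig = (5;(1))

Signatures (|P|; sorted positive RHS coefficients), sorted:
    |P|=2: 6 collections, coeffs (), (1), (1), (1,1), (1,1), (1,1)
    |P|=3: 4 collections, coeffs (1), (1), (1,1), (1,1)
    |P|=4: 4 collections, coeffs (), (1), (1,1), (1,2)
    |P|=5: 1 collection, coeffs (1)


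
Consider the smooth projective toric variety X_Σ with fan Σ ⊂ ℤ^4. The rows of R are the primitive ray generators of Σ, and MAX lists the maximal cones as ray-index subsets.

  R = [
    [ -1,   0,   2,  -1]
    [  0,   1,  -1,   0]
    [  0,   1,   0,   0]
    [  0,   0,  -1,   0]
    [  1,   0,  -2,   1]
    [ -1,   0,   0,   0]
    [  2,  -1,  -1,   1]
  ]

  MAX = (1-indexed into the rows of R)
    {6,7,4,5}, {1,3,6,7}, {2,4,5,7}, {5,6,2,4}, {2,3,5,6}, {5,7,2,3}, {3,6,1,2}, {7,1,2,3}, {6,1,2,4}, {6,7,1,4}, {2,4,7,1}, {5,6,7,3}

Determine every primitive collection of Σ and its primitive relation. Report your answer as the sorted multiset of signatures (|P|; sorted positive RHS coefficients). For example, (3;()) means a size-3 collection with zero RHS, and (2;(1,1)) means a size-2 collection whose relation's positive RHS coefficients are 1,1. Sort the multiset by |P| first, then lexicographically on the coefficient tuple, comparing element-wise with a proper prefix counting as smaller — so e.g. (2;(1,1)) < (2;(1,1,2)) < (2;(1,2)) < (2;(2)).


The 3 primitive collections of Σ (r=7, n=4):

  P={1,5}:  v_{1} + v_{5} = 0  ⟹  sig = (2;())
  P={3,4}:  v_{3} + v_{4} = v_{2}  ⟹  sig = (2;(1))
  P={2,6,7}:  v_{2} + v_{6} + v_{7} = v_{5}  ⟹  sig = (3;(1))

so the primitive-relation signature multiset is
{ (2;()),  (2;(1)),  (3;(1)) }


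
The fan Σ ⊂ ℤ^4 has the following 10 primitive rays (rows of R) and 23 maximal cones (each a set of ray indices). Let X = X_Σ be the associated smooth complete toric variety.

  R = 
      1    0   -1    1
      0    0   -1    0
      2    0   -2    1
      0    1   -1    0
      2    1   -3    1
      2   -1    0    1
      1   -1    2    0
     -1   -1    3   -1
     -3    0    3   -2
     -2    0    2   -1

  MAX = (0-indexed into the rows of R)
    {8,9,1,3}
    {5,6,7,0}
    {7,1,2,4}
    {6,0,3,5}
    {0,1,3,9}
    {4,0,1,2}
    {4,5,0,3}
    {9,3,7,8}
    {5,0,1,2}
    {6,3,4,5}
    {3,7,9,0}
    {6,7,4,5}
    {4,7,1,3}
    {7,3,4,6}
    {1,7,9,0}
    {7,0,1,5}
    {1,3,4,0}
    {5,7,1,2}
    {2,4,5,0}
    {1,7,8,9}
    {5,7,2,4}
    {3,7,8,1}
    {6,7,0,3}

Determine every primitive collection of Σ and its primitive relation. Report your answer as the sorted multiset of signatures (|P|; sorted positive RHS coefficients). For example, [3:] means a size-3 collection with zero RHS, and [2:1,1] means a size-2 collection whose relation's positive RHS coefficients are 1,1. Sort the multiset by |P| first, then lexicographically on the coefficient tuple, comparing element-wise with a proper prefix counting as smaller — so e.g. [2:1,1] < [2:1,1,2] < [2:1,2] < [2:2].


20 minimal non-faces of Δ(Σ) (on 10 rays):

  P = {2,9}:  v_{2} + v_{9} = 0  so sig = [2:]
  P = {0,8}:  v_{0} + v_{8} = v_{9}  so sig = [2:1]
  P = {2,3}:  v_{2} + v_{3} = v_{4}  so sig = [2:1]
  P = {4,9}:  v_{4} + v_{9} = v_{3}  so sig = [2:1]
  P = {5,8}:  v_{5} + v_{8} = v_{7}  so sig = [2:1]
  P = {1,6}:  v_{1} + v_{6} = v_{2} + v_{7}  so sig = [2:1,1]
  P = {5,9}:  v_{5} + v_{9} = v_{0} + v_{7}  so sig = [2:1,1]
  P = {2,6}:  v_{2} + v_{6} = v_{4} + v_{5} + v_{7}  so sig = [2:1,1,1]
  P = {2,8}:  v_{2} + v_{8} = v_{1} + v_{3} + v_{7}  so sig = [2:1,1,1]
  P = {4,8}:  v_{4} + v_{8} = v_{1} + 2·v_{3} + v_{7}  so sig = [2:1,1,2]
  P = {6,9}:  v_{6} + v_{9} = v_{0} + v_{3} + 2·v_{7}  so sig = [2:1,1,2]
  P = {6,8}:  v_{6} + v_{8} = v_{3} + 2·v_{7}  so sig = [2:1,2]
  P = {0,2,7}:  v_{0} + v_{2} + v_{7} = v_{5}  so sig = [3:1]
  P = {1,3,5}:  v_{1} + v_{3} + v_{5} = v_{2}  so sig = [3:1]
  P = {3,5,7}:  v_{3} + v_{5} + v_{7} = v_{6}  so sig = [3:1]
  P = {0,4,7}:  v_{0} + v_{4} + v_{7} = v_{3} + v_{5}  so sig = [3:1,1]
  P = {1,4,5}:  v_{1} + v_{4} + v_{5} = 2·v_{2}  so sig = [3:2]
  P = {0,4,6}:  v_{0} + v_{4} + v_{6} = 2·v_{3} + 2·v_{5}  so sig = [3:2,2]
  P = {0,1,3,7}:  v_{0} + v_{1} + v_{3} + v_{7} = 0  so sig = [4:]
  P = {1,3,7,9}:  v_{1} + v_{3} + v_{7} + v_{9} = v_{8}  so sig = [4:1]

Sorted signature multiset PRS(X):
[[2:], [2:1], [2:1], [2:1], [2:1], [2:1,1], [2:1,1], [2:1,1,1], [2:1,1,1], [2:1,1,2], [2:1,1,2], [2:1,2], [3:1], [3:1], [3:1], [3:1,1], [3:2], [3:2,2], [4:], [4:1]]


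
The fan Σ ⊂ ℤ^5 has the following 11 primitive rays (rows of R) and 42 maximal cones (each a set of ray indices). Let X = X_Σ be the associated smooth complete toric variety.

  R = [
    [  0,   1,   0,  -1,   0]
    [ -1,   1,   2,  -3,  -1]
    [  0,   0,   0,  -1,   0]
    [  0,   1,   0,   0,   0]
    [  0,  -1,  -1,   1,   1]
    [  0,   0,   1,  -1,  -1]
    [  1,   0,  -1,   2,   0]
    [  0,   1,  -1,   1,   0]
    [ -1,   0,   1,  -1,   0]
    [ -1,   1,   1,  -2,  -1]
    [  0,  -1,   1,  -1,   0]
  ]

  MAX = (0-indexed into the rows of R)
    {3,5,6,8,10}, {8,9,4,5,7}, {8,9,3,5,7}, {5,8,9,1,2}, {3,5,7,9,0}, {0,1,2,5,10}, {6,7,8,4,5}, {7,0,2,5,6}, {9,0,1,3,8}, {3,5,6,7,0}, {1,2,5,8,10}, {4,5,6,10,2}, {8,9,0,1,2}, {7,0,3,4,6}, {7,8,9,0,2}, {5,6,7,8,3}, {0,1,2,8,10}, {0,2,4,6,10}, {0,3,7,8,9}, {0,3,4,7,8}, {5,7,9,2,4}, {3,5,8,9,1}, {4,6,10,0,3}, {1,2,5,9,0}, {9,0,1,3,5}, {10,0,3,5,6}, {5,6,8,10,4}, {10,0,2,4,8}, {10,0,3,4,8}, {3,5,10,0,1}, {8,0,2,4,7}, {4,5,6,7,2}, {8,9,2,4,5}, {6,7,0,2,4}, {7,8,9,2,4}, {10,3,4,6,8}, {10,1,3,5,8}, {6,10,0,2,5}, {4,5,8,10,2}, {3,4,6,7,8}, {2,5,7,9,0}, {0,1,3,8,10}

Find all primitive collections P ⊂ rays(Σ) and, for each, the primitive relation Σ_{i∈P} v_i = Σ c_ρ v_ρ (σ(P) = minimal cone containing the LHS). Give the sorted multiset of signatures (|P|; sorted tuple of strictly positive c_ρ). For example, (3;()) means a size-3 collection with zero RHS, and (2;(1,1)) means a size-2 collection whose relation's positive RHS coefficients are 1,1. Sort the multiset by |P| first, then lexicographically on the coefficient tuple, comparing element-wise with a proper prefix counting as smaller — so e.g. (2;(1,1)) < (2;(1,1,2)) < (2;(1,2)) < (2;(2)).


Primitive collections (15):

  {7,10}:  v_{7} + v_{10} = 0  →  sig = (2;())
  {2,3}:  v_{2} + v_{3} = v_{0}  →  sig = (2;(1))
  {1,4}:  v_{1} + v_{4} = v_{2} + v_{8}  →  sig = (2;(1,1))
  {1,6}:  v_{1} + v_{6} = v_{3} + v_{5}  →  sig = (2;(1,1))
  {1,7}:  v_{1} + v_{7} = v_{3} + v_{9}  →  sig = (2;(1,1))
  {6,9}:  v_{6} + v_{9} = v_{5} + v_{7}  →  sig = (2;(1,1))
  {9,10}:  v_{9} + v_{10} = v_{2} + v_{5} + v_{8}  →  sig = (2;(1,1,1))
  {2,6,8}:  v_{2} + v_{6} + v_{8} = 0  →  sig = (3;())
  {3,4,5}:  v_{3} + v_{4} + v_{5} = 0  →  sig = (3;())
  {0,4,5}:  v_{0} + v_{4} + v_{5} = v_{2}  →  sig = (3;(1))
  {0,5,8}:  v_{0} + v_{5} + v_{8} = v_{1}  →  sig = (3;(1))
  {0,6,8}:  v_{0} + v_{6} + v_{8} = v_{3}  →  sig = (3;(1))
  {3,4,9}:  v_{3} + v_{4} + v_{9} = v_{2} + v_{7} + v_{8}  →  sig = (3;(1,1,1))
  {0,4,9}:  v_{0} + v_{4} + v_{9} = 2·v_{2} + v_{7} + v_{8}  →  sig = (3;(1,1,2))
  {2,5,7,8}:  v_{2} + v_{5} + v_{7} + v_{8} = v_{9}  →  sig = (4;(1))

Signatures (|P|; sorted positive RHS coefficients), sorted:
    |P|=2: 7 collections, coeffs (), (1), (1,1), (1,1), (1,1), (1,1), (1,1,1)
    |P|=3: 7 collections, coeffs (), (), (1), (1), (1), (1,1,1), (1,1,2)
    |P|=4: 1 collection, coeffs (1)


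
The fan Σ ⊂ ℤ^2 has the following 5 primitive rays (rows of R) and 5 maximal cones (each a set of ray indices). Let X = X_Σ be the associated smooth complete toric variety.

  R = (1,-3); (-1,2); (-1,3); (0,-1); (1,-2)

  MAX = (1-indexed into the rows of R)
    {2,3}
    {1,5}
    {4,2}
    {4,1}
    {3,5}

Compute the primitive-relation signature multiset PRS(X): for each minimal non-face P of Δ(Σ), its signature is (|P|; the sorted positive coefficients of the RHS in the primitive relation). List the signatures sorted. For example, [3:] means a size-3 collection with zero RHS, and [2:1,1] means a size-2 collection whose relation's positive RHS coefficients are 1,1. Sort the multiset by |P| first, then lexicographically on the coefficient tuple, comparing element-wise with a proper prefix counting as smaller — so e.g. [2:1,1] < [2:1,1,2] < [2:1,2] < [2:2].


|primitive collections| = 5. Relations:

  P={1,3}:  v_{1} + v_{3} = 0  →  sig = [2:]
  P={2,5}:  v_{2} + v_{5} = 0  →  sig = [2:]
  P={1,2}:  v_{1} + v_{2} = v_{4}  →  sig = [2:1]
  P={3,4}:  v_{3} + v_{4} = v_{2}  →  sig = [2:1]
  P={4,5}:  v_{4} + v_{5} = v_{1}  →  sig = [2:1]

Sorted signature multiset PRS(X):
    [2:]
    [2:]
    [2:1]
    [2:1]
    [2:1]


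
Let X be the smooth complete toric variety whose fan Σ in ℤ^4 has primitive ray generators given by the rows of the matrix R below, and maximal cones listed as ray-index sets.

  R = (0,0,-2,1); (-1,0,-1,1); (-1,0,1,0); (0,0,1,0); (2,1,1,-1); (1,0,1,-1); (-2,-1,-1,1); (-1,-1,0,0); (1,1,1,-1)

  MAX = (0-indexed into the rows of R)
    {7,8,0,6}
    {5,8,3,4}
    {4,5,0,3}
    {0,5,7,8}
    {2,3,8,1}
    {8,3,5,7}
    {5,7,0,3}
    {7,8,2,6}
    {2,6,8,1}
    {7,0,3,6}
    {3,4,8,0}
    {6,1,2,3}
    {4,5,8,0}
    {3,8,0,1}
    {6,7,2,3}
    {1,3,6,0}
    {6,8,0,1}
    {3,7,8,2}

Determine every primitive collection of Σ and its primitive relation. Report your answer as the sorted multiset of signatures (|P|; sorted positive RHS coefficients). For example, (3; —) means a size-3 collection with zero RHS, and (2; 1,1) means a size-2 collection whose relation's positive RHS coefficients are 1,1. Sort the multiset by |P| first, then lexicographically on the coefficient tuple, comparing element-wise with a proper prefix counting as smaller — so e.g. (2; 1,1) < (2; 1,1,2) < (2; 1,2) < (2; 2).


12 minimal non-faces of Δ(Σ) (on 9 rays):

  • {1,5}:  v_{1} + v_{5} = 0 ; sig = (2; —)
  • {4,6}:  v_{4} + v_{6} = 0 ; sig = (2; —)
  • {0,2}:  v_{0} + v_{2} = v_{1} ; sig = (2; 1)
  • {1,7}:  v_{1} + v_{7} = v_{6} ; sig = (2; 1)
  • {4,7}:  v_{4} + v_{7} = v_{5} ; sig = (2; 1)
  • {5,6}:  v_{5} + v_{6} = v_{7} ; sig = (2; 1)
  • {2,4}:  v_{2} + v_{4} = v_{3} + v_{8} ; sig = (2; 1,1)
  • {1,4}:  v_{1} + v_{4} = v_{0} + v_{3} + v_{8} ; sig = (2; 1,1,1)
  • {2,5}:  v_{2} + v_{5} = v_{3} + v_{7} + v_{8} ; sig = (2; 1,1,1)
  • {3,6,8}:  v_{3} + v_{6} + v_{8} = v_{2} ; sig = (3; 1)
  • {0,3,7,8}:  v_{0} + v_{3} + v_{7} + v_{8} = 0 ; sig = (4; —)
  • {0,3,5,8}:  v_{0} + v_{3} + v_{5} + v_{8} = v_{4} ; sig = (4; 1)

Hence PRS(X_Σ) =
    (2; —)
    (2; —)
    (2; 1)
    (2; 1)
    (2; 1)
    (2; 1)
    (2; 1,1)
    (2; 1,1,1)
    (2; 1,1,1)
    (3; 1)
    (4; —)
    (4; 1)


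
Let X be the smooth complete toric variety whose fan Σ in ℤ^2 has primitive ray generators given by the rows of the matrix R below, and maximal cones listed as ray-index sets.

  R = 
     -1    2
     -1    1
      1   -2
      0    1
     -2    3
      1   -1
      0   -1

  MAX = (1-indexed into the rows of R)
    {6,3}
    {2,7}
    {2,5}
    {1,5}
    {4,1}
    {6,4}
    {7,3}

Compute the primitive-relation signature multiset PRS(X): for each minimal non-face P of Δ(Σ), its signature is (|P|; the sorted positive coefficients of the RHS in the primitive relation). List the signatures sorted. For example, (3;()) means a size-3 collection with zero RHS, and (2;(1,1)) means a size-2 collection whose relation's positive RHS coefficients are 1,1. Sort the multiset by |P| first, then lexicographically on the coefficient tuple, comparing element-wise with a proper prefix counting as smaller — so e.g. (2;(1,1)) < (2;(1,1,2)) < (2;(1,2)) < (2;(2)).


Σ has 14 primitive collections:

  • {1,3}:  v_{1} + v_{3} = 0 ; sig = (2;())
  • {2,6}:  v_{2} + v_{6} = 0 ; sig = (2;())
  • {4,7}:  v_{4} + v_{7} = 0 ; sig = (2;())
  • {1,2}:  v_{1} + v_{2} = v_{5} ; sig = (2;(1))
  • {1,6}:  v_{1} + v_{6} = v_{4} ; sig = (2;(1))
  • {1,7}:  v_{1} + v_{7} = v_{2} ; sig = (2;(1))
  • {2,3}:  v_{2} + v_{3} = v_{7} ; sig = (2;(1))
  • {2,4}:  v_{2} + v_{4} = v_{1} ; sig = (2;(1))
  • {3,4}:  v_{3} + v_{4} = v_{6} ; sig = (2;(1))
  • {3,5}:  v_{3} + v_{5} = v_{2} ; sig = (2;(1))
  • {5,6}:  v_{5} + v_{6} = v_{1} ; sig = (2;(1))
  • {6,7}:  v_{6} + v_{7} = v_{3} ; sig = (2;(1))
  • {4,5}:  v_{4} + v_{5} = 2·v_{1} ; sig = (2;(2))
  • {5,7}:  v_{5} + v_{7} = 2·v_{2} ; sig = (2;(2))

Hence PRS(X_Σ) =
    (2;())
    (2;())
    (2;())
    (2;(1))
    (2;(1))
    (2;(1))
    (2;(1))
    (2;(1))
    (2;(1))
    (2;(1))
    (2;(1))
    (2;(1))
    (2;(2))
    (2;(2))


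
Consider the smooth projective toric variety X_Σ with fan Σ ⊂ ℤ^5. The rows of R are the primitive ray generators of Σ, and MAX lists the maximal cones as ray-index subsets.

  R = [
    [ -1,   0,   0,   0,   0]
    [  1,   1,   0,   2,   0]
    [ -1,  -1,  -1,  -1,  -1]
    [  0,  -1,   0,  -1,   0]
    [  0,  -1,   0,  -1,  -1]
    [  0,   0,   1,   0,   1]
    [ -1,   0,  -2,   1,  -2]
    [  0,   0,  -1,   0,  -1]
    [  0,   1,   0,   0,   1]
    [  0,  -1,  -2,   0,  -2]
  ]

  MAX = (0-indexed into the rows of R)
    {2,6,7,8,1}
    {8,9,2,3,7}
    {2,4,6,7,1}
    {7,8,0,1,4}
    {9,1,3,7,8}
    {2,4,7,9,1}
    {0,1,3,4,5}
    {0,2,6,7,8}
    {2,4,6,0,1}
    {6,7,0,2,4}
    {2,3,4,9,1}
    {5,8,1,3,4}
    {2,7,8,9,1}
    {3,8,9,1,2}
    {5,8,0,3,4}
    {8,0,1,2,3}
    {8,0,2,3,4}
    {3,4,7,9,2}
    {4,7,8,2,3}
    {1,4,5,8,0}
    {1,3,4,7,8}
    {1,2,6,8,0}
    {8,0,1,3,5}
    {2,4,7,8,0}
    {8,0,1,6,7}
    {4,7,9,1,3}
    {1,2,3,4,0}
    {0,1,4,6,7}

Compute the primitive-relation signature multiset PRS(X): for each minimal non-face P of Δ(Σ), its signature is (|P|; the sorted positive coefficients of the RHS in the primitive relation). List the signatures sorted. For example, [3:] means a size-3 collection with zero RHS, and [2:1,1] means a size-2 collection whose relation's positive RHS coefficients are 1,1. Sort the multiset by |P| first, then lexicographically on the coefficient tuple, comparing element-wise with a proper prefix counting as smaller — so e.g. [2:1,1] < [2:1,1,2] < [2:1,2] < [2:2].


The 14 primitive collections of Σ (r=10, n=5):

  {5,7}:  v_{5} + v_{7} = 0 — sig = [2:]
  {2,5}:  v_{2} + v_{5} = v_{0} + v_{3} — sig = [2:1,1]
  {5,6}:  v_{5} + v_{6} = v_{0} + v_{1} + v_{2} — sig = [2:1,1,1]
  {5,9}:  v_{5} + v_{9} = v_{1} + v_{2} + v_{3} — sig = [2:1,1,1]
  {0,9}:  v_{0} + v_{9} = v_{1} + 2·v_{2} — sig = [2:1,2]
  {3,6}:  v_{3} + v_{6} = v_{1} + 2·v_{2} — sig = [2:1,2]
  {6,9}:  v_{6} + v_{9} = 2·v_{1} + 3·v_{2} + v_{7} — sig = [2:1,2,3]
  {0,3,7}:  v_{0} + v_{3} + v_{7} = v_{2} — sig = [3:1]
  {4,6,8}:  v_{4} + v_{6} + v_{8} = v_{0} + 2·v_{7} — sig = [3:1,2]
  {4,8,9}:  v_{4} + v_{8} + v_{9} = v_{3} + 2·v_{7} — sig = [3:1,2]
  {0,1,2,7}:  v_{0} + v_{1} + v_{2} + v_{7} = v_{6} — sig = [4:1]
  {1,2,3,7}:  v_{1} + v_{2} + v_{3} + v_{7} = v_{9} — sig = [4:1]
  {1,2,4,8}:  v_{1} + v_{2} + v_{4} + v_{8} = v_{7} — sig = [4:1]
  {0,1,3,4,8}:  v_{0} + v_{1} + v_{3} + v_{4} + v_{8} = 0 — sig = [5:]

so the primitive-relation signature multiset is
{ [2:],  [2:1,1],  [2:1,1,1] ×2,  [2:1,2] ×2,  [2:1,2,3],  [3:1],  [3:1,2] ×2,  [4:1] ×3,  [5:] }


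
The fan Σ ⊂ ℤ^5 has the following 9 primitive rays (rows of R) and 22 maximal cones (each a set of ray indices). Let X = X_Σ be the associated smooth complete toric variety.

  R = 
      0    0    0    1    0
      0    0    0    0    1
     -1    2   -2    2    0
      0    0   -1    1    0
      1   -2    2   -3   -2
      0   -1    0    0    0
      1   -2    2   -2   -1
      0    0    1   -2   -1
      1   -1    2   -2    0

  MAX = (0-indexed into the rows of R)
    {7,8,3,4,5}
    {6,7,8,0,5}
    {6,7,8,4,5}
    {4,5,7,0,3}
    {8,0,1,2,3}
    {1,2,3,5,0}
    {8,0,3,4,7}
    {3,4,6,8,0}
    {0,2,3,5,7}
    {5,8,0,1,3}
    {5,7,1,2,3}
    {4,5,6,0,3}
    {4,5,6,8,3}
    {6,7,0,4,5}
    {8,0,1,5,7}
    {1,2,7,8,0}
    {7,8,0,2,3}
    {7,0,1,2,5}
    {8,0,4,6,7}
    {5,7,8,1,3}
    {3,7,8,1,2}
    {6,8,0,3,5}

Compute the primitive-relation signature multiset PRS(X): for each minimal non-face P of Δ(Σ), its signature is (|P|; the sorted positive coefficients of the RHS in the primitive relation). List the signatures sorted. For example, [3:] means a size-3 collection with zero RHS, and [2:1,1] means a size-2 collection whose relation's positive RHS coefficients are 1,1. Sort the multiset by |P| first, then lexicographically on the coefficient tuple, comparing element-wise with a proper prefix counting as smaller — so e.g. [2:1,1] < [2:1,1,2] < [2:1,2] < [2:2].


|primitive collections| = 9. Relations:

  P={1,6}:  v_{1} + v_{6} = v_{5} + v_{8}  ⟹  sig = [2:1,1]
  P={2,6}:  v_{2} + v_{6} = v_{0} + v_{3} + v_{7}  ⟹  sig = [2:1,1,1]
  P={1,4}:  v_{1} + v_{4} = v_{3} + v_{5} + v_{7} + v_{8}  ⟹  sig = [2:1,1,1,1]
  P={2,4}:  v_{2} + v_{4} = v_{0} + 2·v_{3} + 2·v_{7}  ⟹  sig = [2:1,2,2]
  P={2,5,8}:  v_{2} + v_{5} + v_{8} = 0  ⟹  sig = [3:]
  P={3,6,7}:  v_{3} + v_{6} + v_{7} = v_{4}  ⟹  sig = [3:1]
  P={0,1,3,7}:  v_{0} + v_{1} + v_{3} + v_{7} = 0  ⟹  sig = [4:]
  P={0,4,5,8}:  v_{0} + v_{4} + v_{5} + v_{8} = 2·v_{6}  ⟹  sig = [4:2]
  P={0,3,5,7,8}:  v_{0} + v_{3} + v_{5} + v_{7} + v_{8} = v_{6}  ⟹  sig = [5:1]

Hence PRS(X_Σ) =
    [2:1,1]
    [2:1,1,1]
    [2:1,1,1,1]
    [2:1,2,2]
    [3:]
    [3:1]
    [4:]
    [4:2]
    [5:1]


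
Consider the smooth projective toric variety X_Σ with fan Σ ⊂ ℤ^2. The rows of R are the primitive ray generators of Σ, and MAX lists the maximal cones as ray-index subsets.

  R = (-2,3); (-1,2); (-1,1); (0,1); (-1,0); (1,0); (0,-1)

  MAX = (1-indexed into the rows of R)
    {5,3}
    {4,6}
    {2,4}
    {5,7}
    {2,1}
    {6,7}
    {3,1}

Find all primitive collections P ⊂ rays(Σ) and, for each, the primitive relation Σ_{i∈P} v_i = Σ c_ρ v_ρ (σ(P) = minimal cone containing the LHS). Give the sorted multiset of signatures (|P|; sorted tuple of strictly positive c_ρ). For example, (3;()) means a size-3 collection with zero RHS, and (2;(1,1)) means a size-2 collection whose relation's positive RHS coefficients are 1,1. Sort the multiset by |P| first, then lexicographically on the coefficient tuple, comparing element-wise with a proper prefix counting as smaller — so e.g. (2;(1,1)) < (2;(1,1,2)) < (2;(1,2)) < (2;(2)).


14 collections generate NE(X_Σ); each relation:

  {4,7}:  v_{4} + v_{7} = 0 — sig = (2;())
  {5,6}:  v_{5} + v_{6} = 0 — sig = (2;())
  {2,3}:  v_{2} + v_{3} = v_{1} — sig = (2;(1))
  {2,7}:  v_{2} + v_{7} = v_{3} — sig = (2;(1))
  {3,4}:  v_{3} + v_{4} = v_{2} — sig = (2;(1))
  {3,6}:  v_{3} + v_{6} = v_{4} — sig = (2;(1))
  {3,7}:  v_{3} + v_{7} = v_{5} — sig = (2;(1))
  {4,5}:  v_{4} + v_{5} = v_{3} — sig = (2;(1))
  {1,6}:  v_{1} + v_{6} = v_{2} + v_{4} — sig = (2;(1,1))
  {1,4}:  v_{1} + v_{4} = 2·v_{2} — sig = (2;(2))
  {1,7}:  v_{1} + v_{7} = 2·v_{3} — sig = (2;(2))
  {2,5}:  v_{2} + v_{5} = 2·v_{3} — sig = (2;(2))
  {2,6}:  v_{2} + v_{6} = 2·v_{4} — sig = (2;(2))
  {1,5}:  v_{1} + v_{5} = 3·v_{3} — sig = (2;(3))

so the primitive-relation signature multiset is
[(2;()), (2;()), (2;(1)), (2;(1)), (2;(1)), (2;(1)), (2;(1)), (2;(1)), (2;(1,1)), (2;(2)), (2;(2)), (2;(2)), (2;(2)), (2;(3))]


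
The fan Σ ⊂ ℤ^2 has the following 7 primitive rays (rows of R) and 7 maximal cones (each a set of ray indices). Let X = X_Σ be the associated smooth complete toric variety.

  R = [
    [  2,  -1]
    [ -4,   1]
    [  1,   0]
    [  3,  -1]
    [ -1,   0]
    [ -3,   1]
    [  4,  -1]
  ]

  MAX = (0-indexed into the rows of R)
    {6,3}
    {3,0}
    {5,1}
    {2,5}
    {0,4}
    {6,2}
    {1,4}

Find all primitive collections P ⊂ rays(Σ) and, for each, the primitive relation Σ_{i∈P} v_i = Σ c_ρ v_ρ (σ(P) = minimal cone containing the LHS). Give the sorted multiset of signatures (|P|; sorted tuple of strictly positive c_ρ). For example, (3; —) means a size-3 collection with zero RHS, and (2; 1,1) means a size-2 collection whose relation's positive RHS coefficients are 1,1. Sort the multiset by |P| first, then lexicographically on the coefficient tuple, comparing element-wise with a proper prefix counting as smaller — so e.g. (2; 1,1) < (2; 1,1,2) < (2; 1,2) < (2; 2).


Primitive collections (14):

  P = {1,6}:  v_{1} + v_{6} = 0  →  sig = (2; —)
  P = {2,4}:  v_{2} + v_{4} = 0  →  sig = (2; —)
  P = {3,5}:  v_{3} + v_{5} = 0  →  sig = (2; —)
  P = {0,2}:  v_{0} + v_{2} = v_{3}  →  sig = (2; 1)
  P = {0,5}:  v_{0} + v_{5} = v_{4}  →  sig = (2; 1)
  P = {1,2}:  v_{1} + v_{2} = v_{5}  →  sig = (2; 1)
  P = {1,3}:  v_{1} + v_{3} = v_{4}  →  sig = (2; 1)
  P = {2,3}:  v_{2} + v_{3} = v_{6}  →  sig = (2; 1)
  P = {3,4}:  v_{3} + v_{4} = v_{0}  →  sig = (2; 1)
  P = {4,5}:  v_{4} + v_{5} = v_{1}  →  sig = (2; 1)
  P = {4,6}:  v_{4} + v_{6} = v_{3}  →  sig = (2; 1)
  P = {5,6}:  v_{5} + v_{6} = v_{2}  →  sig = (2; 1)
  P = {0,1}:  v_{0} + v_{1} = 2·v_{4}  →  sig = (2; 2)
  P = {0,6}:  v_{0} + v_{6} = 2·v_{3}  →  sig = (2; 2)

Sorted signature multiset PRS(X):
{ (2; —) ×3,  (2; 1) ×9,  (2; 2) ×2 }


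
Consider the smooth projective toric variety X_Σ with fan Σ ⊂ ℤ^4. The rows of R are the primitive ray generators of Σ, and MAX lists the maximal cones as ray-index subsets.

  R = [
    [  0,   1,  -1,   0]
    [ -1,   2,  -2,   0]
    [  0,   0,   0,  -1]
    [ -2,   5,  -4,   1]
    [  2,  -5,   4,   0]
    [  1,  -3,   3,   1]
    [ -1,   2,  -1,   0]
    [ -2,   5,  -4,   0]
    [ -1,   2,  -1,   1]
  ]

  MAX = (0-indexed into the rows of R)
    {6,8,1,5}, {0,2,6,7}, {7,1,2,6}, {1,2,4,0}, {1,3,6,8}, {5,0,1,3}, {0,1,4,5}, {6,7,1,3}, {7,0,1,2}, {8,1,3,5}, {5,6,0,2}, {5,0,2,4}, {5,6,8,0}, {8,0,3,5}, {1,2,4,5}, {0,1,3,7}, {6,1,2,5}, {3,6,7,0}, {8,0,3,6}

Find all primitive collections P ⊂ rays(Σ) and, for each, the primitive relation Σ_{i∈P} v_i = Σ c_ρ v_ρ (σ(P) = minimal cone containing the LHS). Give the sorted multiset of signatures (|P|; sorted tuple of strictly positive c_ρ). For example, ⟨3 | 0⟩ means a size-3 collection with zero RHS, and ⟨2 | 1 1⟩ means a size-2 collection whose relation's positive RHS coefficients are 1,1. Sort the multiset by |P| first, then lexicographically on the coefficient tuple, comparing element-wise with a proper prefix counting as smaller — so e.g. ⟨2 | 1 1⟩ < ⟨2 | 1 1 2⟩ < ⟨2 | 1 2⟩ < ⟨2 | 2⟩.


The 12 primitive collections of Σ (r=9, n=4):

  P={4,7}:  v_{4} + v_{7} = 0  ⟹  sig = ⟨2 | 0⟩
  P={2,3}:  v_{2} + v_{3} = v_{7}  ⟹  sig = ⟨2 | 1⟩
  P={2,8}:  v_{2} + v_{8} = v_{6}  ⟹  sig = ⟨2 | 1⟩
  P={4,8}:  v_{4} + v_{8} = v_{5}  ⟹  sig = ⟨2 | 1⟩
  P={5,7}:  v_{5} + v_{7} = v_{8}  ⟹  sig = ⟨2 | 1⟩
  P={4,6}:  v_{4} + v_{6} = v_{2} + v_{5}  ⟹  sig = ⟨2 | 1 1⟩
  P={7,8}:  v_{7} + v_{8} = v_{3} + v_{6}  ⟹  sig = ⟨2 | 1 1⟩
  P={3,4}:  v_{3} + v_{4} = v_{0} + v_{1} + v_{5}  ⟹  sig = ⟨2 | 1 1 1⟩
  P={0,1,6}:  v_{0} + v_{1} + v_{6} = v_{7}  ⟹  sig = ⟨3 | 1⟩
  P={0,1,8}:  v_{0} + v_{1} + v_{8} = v_{3}  ⟹  sig = ⟨3 | 1⟩
  P={3,5,6}:  v_{3} + v_{5} + v_{6} = 2·v_{8}  ⟹  sig = ⟨3 | 2⟩
  P={0,1,2,5}:  v_{0} + v_{1} + v_{2} + v_{5} = 0  ⟹  sig = ⟨4 | 0⟩

Sorted signature multiset PRS(X):
{ ⟨2 | 0⟩,  ⟨2 | 1⟩ ×4,  ⟨2 | 1 1⟩ ×2,  ⟨2 | 1 1 1⟩,  ⟨3 | 1⟩ ×2,  ⟨3 | 2⟩,  ⟨4 | 0⟩ }


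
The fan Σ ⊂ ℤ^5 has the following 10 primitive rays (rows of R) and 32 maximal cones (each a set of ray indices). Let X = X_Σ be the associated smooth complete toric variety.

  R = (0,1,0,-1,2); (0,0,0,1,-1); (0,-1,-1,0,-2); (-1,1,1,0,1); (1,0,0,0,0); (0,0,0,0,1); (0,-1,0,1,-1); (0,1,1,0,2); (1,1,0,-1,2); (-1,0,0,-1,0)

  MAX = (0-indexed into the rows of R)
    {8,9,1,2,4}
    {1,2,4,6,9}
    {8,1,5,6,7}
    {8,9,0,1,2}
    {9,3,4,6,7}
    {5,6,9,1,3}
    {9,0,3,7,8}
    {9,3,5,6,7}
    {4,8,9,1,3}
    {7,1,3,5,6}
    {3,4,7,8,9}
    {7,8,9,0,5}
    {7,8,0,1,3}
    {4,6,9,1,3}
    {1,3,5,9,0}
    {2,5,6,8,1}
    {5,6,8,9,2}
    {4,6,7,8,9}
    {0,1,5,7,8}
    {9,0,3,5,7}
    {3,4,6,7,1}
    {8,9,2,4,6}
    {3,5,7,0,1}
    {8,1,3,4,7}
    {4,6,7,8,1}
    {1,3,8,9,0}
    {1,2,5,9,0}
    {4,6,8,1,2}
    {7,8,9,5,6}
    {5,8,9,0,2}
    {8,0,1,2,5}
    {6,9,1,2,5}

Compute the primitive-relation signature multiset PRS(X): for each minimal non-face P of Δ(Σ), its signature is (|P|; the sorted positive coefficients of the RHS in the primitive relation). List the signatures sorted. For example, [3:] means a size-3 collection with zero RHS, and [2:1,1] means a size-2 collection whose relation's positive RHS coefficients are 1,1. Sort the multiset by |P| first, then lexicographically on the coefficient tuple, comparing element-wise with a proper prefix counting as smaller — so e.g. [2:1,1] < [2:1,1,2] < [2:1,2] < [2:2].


Σ has 10 primitive collections:

  {2,7}:  v_{2} + v_{7} = 0  so sig = [2:]
  {0,4}:  v_{0} + v_{4} = v_{8}  so sig = [2:1]
  {0,6}:  v_{0} + v_{6} = v_{5}  so sig = [2:1]
  {2,3}:  v_{2} + v_{3} = v_{1} + v_{9}  so sig = [2:1,1]
  {4,5}:  v_{4} + v_{5} = v_{6} + v_{8}  so sig = [2:1,1]
  {1,7,9}:  v_{1} + v_{7} + v_{9} = v_{3}  so sig = [3:1]
  {3,6,8}:  v_{3} + v_{6} + v_{8} = v_{7}  so sig = [3:1]
  {3,5,8}:  v_{3} + v_{5} + v_{8} = v_{0} + v_{7}  so sig = [3:1,1]
  {1,6,8,9}:  v_{1} + v_{6} + v_{8} + v_{9} = 0  so sig = [4:]
  {1,5,8,9}:  v_{1} + v_{5} + v_{8} + v_{9} = v_{0}  so sig = [4:1]

Hence PRS(X_Σ) =
    [2:]
    [2:1]
    [2:1]
    [2:1,1]
    [2:1,1]
    [3:1]
    [3:1]
    [3:1,1]
    [4:]
    [4:1]


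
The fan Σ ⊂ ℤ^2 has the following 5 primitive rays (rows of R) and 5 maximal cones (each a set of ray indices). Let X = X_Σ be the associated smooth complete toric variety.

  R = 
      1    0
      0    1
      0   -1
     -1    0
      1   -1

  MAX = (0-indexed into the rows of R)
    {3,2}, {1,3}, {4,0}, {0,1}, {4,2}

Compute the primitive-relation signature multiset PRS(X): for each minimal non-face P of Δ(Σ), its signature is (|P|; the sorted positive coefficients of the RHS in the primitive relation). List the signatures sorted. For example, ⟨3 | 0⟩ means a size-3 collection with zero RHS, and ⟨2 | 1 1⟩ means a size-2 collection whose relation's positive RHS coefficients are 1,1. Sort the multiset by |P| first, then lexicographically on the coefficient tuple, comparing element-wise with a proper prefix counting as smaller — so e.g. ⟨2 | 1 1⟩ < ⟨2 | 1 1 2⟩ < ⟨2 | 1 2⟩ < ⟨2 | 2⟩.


Δ(Σ) — 5 vertices, 5 min non-faces:

  P={0,3}:  v_{0} + v_{3} = 0  ⇒ sig = ⟨2 | 0⟩
  P={1,2}:  v_{1} + v_{2} = 0  ⇒ sig = ⟨2 | 0⟩
  P={0,2}:  v_{0} + v_{2} = v_{4}  ⇒ sig = ⟨2 | 1⟩
  P={1,4}:  v_{1} + v_{4} = v_{0}  ⇒ sig = ⟨2 | 1⟩
  P={3,4}:  v_{3} + v_{4} = v_{2}  ⇒ sig = ⟨2 | 1⟩

Sorted signature multiset PRS(X):
[⟨2 | 0⟩, ⟨2 | 0⟩, ⟨2 | 1⟩, ⟨2 | 1⟩, ⟨2 | 1⟩]


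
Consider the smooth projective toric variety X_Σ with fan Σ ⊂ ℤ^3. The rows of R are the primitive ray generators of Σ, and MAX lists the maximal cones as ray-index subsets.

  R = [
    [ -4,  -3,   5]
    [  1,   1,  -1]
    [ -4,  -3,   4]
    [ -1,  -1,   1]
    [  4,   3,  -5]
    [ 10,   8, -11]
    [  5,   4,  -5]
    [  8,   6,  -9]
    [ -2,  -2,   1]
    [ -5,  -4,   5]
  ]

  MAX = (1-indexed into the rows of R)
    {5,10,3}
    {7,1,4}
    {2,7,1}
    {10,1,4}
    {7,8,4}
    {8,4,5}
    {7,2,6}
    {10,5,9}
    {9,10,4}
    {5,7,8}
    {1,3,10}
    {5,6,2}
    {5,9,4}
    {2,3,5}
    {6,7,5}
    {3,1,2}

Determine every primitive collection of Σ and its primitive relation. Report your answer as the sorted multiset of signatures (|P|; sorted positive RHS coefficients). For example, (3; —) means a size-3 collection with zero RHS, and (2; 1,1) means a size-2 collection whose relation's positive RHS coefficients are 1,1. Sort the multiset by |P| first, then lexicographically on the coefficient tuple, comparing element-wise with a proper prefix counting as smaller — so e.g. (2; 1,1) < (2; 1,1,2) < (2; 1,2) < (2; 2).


Δ(Σ) — 10 vertices, 24 min non-faces:

  P={1,5}:  v_{1} + v_{5} = 0  →  sig = (2; —)
  P={2,4}:  v_{2} + v_{4} = 0  →  sig = (2; —)
  P={7,10}:  v_{7} + v_{10} = 0  →  sig = (2; —)
  P={2,10}:  v_{2} + v_{10} = v_{3}  →  sig = (2; 1)
  P={3,4}:  v_{3} + v_{4} = v_{10}  →  sig = (2; 1)
  P={3,7}:  v_{3} + v_{7} = v_{2}  →  sig = (2; 1)
  P={3,8}:  v_{3} + v_{8} = v_{5}  →  sig = (2; 1)
  P={1,6}:  v_{1} + v_{6} = v_{2} + v_{7}  →  sig = (2; 1,1)
  P={1,8}:  v_{1} + v_{8} = v_{4} + v_{7}  →  sig = (2; 1,1)
  P={1,9}:  v_{1} + v_{9} = v_{4} + v_{10}  →  sig = (2; 1,1)
  P={2,8}:  v_{2} + v_{8} = v_{5} + v_{7}  →  sig = (2; 1,1)
  P={2,9}:  v_{2} + v_{9} = v_{5} + v_{10}  →  sig = (2; 1,1)
  P={4,6}:  v_{4} + v_{6} = v_{5} + v_{7}  →  sig = (2; 1,1)
  P={6,10}:  v_{6} + v_{10} = v_{2} + v_{5}  →  sig = (2; 1,1)
  P={7,9}:  v_{7} + v_{9} = v_{4} + v_{5}  →  sig = (2; 1,1)
  P={8,10}:  v_{8} + v_{10} = v_{4} + v_{5}  →  sig = (2; 1,1)
  P={3,6}:  v_{3} + v_{6} = 2·v_{2} + v_{5}  →  sig = (2; 1,2)
  P={3,9}:  v_{3} + v_{9} = v_{5} + 2·v_{10}  →  sig = (2; 1,2)
  P={6,9}:  v_{6} + v_{9} = 2·v_{5}  →  sig = (2; 2)
  P={6,8}:  v_{6} + v_{8} = 2·v_{5} + 2·v_{7}  →  sig = (2; 2,2)
  P={8,9}:  v_{8} + v_{9} = 2·v_{4} + 2·v_{5}  →  sig = (2; 2,2)
  P={2,5,7}:  v_{2} + v_{5} + v_{7} = v_{6}  →  sig = (3; 1)
  P={4,5,7}:  v_{4} + v_{5} + v_{7} = v_{8}  →  sig = (3; 1)
  P={4,5,10}:  v_{4} + v_{5} + v_{10} = v_{9}  →  sig = (3; 1)

so the primitive-relation signature multiset is
    (2; —)
    (2; —)
    (2; —)
    (2; 1)
    (2; 1)
    (2; 1)
    (2; 1)
    (2; 1,1)
    (2; 1,1)
    (2; 1,1)
    (2; 1,1)
    (2; 1,1)
    (2; 1,1)
    (2; 1,1)
    (2; 1,1)
    (2; 1,1)
    (2; 1,2)
    (2; 1,2)
    (2; 2)
    (2; 2,2)
    (2; 2,2)
    (3; 1)
    (3; 1)
    (3; 1)
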